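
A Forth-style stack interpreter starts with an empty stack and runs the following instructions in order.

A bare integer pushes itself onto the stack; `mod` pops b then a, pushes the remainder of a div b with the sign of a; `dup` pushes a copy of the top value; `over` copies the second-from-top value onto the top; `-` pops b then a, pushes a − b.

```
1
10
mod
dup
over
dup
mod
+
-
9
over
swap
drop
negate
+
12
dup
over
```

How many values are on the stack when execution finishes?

4

1       [1]
10      [1, 10]
mod     [1]
dup     [1, 1]
over    [1, 1, 1]
dup     [1, 1, 1, 1]
mod     [1, 1, 0]
+       [1, 1]
-       [0]
9       [0, 9]
over    [0, 9, 0]
swap    [0, 0, 9]
drop    [0, 0]
negate  [0, 0]
+       [0]
12      [0, 12]
dup     [0, 12, 12]
over    [0, 12, 12, 12]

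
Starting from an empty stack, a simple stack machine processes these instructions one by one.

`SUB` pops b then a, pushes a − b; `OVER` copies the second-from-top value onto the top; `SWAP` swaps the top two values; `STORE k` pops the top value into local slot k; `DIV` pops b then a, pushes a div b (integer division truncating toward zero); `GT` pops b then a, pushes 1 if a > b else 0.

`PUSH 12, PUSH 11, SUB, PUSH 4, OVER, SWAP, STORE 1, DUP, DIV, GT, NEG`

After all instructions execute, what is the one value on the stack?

PUSH 12 -> 12
PUSH 11 -> 12 11
SUB     -> 1
PUSH 4  -> 1 4
OVER    -> 1 4 1
SWAP    -> 1 1 4
STORE 1 -> 1 1
DUP     -> 1 1 1
DIV     -> 1 1
GT      -> 0
NEG     -> 0

0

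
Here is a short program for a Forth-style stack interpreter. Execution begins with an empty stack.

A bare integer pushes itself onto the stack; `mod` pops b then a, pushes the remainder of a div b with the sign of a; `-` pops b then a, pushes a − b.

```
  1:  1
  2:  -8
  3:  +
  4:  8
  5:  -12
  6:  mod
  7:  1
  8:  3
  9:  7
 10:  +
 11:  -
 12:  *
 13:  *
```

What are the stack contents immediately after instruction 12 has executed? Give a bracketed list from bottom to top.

[-7, -72]

1    1
-8   1 -8
+    -7
8    -7 8
-12  -7 8 -12
mod  -7 8
1    -7 8 1
3    -7 8 1 3
7    -7 8 1 3 7
+    -7 8 1 10
-    -7 8 -9
*    -7 -72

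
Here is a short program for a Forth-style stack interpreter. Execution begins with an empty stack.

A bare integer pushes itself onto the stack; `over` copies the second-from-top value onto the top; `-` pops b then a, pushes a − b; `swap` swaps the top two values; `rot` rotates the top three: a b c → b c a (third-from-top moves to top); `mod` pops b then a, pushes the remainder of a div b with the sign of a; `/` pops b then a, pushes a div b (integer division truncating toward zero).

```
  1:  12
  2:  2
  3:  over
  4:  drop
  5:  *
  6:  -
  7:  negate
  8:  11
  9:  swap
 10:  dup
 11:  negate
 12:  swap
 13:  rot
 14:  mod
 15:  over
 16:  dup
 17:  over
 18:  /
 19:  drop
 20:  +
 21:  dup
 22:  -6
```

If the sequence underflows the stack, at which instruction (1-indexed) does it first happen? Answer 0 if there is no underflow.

12    12
2     12 2
over  12 2 12
drop  12 2
*     24
-  — needs 2 operands, stack has 1 → underflow

6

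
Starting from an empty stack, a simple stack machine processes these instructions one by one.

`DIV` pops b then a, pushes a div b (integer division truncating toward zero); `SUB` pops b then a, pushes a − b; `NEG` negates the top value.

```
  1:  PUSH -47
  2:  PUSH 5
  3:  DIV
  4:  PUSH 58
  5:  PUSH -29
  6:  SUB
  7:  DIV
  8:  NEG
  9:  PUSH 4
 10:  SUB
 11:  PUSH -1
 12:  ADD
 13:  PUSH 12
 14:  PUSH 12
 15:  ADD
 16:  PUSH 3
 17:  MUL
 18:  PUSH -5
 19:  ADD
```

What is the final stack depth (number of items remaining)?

2

PUSH -47 -> [-47]
PUSH 5   -> [-47, 5]
DIV      -> [-9]
PUSH 58  -> [-9, 58]
PUSH -29 -> [-9, 58, -29]
SUB      -> [-9, 87]
DIV      -> [0]
NEG      -> [0]
PUSH 4   -> [0, 4]
SUB      -> [-4]
PUSH -1  -> [-4, -1]
ADD      -> [-5]
PUSH 12  -> [-5, 12]
PUSH 12  -> [-5, 12, 12]
ADD      -> [-5, 24]
PUSH 3   -> [-5, 24, 3]
MUL      -> [-5, 72]
PUSH -5  -> [-5, 72, -5]
ADD      -> [-5, 67]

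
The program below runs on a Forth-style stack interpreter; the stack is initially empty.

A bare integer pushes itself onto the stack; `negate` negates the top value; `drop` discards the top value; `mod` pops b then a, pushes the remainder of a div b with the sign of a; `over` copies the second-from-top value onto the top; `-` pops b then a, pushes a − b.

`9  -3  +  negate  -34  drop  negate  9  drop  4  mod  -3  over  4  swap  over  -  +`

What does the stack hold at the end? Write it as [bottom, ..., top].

9      → 9
-3     → 9 -3
+      → 6
negate → -6
-34    → -6 -34
drop   → -6
negate → 6
9      → 6 9
drop   → 6
4      → 6 4
mod    → 2
-3     → 2 -3
over   → 2 -3 2
4      → 2 -3 2 4
swap   → 2 -3 4 2
over   → 2 -3 4 2 4
-      → 2 -3 4 -2
+      → 2 -3 2

[2, -3, 2]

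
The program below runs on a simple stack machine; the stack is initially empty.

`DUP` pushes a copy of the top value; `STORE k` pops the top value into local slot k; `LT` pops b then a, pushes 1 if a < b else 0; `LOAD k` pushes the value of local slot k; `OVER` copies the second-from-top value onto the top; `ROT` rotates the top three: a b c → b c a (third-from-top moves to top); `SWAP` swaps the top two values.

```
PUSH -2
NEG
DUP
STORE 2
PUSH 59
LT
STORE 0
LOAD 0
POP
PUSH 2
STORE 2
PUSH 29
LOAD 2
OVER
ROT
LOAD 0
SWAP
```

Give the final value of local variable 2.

PUSH -2 : -2
NEG     : 2
DUP     : 2 2
STORE 2 : 2
PUSH 59 : 2 59
LT      : 1
STORE 0 : (empty)
LOAD 0  : 1
POP     : (empty)
PUSH 2  : 2
STORE 2 : (empty)
PUSH 29 : 29
LOAD 2  : 29 2
OVER    : 29 2 29
ROT     : 2 29 29
LOAD 0  : 2 29 29 1
SWAP    : 2 29 1 29

2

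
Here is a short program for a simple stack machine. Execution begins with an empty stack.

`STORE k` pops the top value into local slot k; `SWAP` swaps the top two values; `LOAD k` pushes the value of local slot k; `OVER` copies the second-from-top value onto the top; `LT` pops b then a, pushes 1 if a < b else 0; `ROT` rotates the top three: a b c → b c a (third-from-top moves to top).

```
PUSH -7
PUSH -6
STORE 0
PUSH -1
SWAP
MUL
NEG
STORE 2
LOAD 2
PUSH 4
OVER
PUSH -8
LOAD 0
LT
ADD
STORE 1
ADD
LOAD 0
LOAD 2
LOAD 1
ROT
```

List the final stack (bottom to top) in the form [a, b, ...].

[-3, -7, -6, -6]

PUSH -7 -> -7
PUSH -6 -> -7 -6
STORE 0 -> -7
PUSH -1 -> -7 -1
SWAP    -> -1 -7
MUL     -> 7
NEG     -> -7
STORE 2 -> (empty)
LOAD 2  -> -7
PUSH 4  -> -7 4
OVER    -> -7 4 -7
PUSH -8 -> -7 4 -7 -8
LOAD 0  -> -7 4 -7 -8 -6
LT      -> -7 4 -7 1
ADD     -> -7 4 -6
STORE 1 -> -7 4
ADD     -> -3
LOAD 0  -> -3 -6
LOAD 2  -> -3 -6 -7
LOAD 1  -> -3 -6 -7 -6
ROT     -> -3 -7 -6 -6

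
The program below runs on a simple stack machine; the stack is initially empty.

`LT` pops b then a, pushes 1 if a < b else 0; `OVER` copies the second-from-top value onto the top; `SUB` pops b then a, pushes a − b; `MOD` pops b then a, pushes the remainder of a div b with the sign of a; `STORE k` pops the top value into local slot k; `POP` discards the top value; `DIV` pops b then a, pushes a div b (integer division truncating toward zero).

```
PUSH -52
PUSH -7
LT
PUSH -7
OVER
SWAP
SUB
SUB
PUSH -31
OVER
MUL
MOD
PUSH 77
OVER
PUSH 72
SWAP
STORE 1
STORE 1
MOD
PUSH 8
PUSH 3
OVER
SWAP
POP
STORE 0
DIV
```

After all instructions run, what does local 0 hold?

8

PUSH -52 -> -52
PUSH -7  -> -52 -7
LT       -> 1
PUSH -7  -> 1 -7
OVER     -> 1 -7 1
SWAP     -> 1 1 -7
SUB      -> 1 8
SUB      -> -7
PUSH -31 -> -7 -31
OVER     -> -7 -31 -7
MUL      -> -7 217
MOD      -> -7
PUSH 77  -> -7 77
OVER     -> -7 77 -7
PUSH 72  -> -7 77 -7 72
SWAP     -> -7 77 72 -7
STORE 1  -> -7 77 72
STORE 1  -> -7 77
MOD      -> -7
PUSH 8   -> -7 8
PUSH 3   -> -7 8 3
OVER     -> -7 8 3 8
SWAP     -> -7 8 8 3
POP      -> -7 8 8
STORE 0  -> -7 8
DIV      -> 0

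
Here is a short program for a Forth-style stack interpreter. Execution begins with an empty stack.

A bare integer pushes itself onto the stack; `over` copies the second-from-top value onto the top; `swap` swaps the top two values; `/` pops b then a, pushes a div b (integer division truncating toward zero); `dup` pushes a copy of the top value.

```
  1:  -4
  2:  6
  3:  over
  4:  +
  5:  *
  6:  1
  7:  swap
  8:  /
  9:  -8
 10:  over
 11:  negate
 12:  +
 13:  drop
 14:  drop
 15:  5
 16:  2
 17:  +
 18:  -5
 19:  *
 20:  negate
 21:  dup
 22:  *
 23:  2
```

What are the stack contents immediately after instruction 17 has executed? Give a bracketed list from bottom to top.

-4     : [-4]
6      : [-4, 6]
over   : [-4, 6, -4]
+      : [-4, 2]
*      : [-8]
1      : [-8, 1]
swap   : [1, -8]
/      : [0]
-8     : [0, -8]
over   : [0, -8, 0]
negate : [0, -8, 0]
+      : [0, -8]
drop   : [0]
drop   : []
5      : [5]
2      : [5, 2]
+      : [7]

[7]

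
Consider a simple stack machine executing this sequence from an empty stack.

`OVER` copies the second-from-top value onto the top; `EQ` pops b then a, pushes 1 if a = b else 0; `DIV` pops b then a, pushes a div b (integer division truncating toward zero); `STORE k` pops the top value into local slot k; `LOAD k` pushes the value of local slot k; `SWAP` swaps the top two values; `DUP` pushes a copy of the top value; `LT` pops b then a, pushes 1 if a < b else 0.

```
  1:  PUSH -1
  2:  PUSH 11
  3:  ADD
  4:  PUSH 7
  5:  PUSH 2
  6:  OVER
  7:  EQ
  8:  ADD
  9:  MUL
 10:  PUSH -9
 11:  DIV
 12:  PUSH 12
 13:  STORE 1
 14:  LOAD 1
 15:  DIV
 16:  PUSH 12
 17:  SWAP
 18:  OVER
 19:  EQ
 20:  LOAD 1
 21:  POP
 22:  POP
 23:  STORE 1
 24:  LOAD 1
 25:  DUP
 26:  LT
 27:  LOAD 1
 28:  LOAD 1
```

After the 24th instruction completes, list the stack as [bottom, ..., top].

[12]

PUSH -1  -1
PUSH 11  -1 11
ADD      10
PUSH 7   10 7
PUSH 2   10 7 2
OVER     10 7 2 7
EQ       10 7 0
ADD      10 7
MUL      70
PUSH -9  70 -9
DIV      -7
PUSH 12  -7 12
STORE 1  -7
LOAD 1   -7 12
DIV      0
PUSH 12  0 12
SWAP     12 0
OVER     12 0 12
EQ       12 0
LOAD 1   12 0 12
POP      12 0
POP      12
STORE 1  (empty)
LOAD 1   12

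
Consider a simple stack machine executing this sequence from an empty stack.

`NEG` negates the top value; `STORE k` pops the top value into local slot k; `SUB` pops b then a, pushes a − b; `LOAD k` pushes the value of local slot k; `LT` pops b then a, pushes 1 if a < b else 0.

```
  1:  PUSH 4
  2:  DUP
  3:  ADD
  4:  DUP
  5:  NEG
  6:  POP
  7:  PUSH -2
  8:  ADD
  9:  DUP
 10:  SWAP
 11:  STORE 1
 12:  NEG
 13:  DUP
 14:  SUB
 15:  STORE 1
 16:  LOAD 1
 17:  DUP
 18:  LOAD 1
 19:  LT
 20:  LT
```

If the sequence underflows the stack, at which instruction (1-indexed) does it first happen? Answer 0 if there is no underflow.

PUSH 4  : [4]
DUP     : [4, 4]
ADD     : [8]
DUP     : [8, 8]
NEG     : [8, -8]
POP     : [8]
PUSH -2 : [8, -2]
ADD     : [6]
DUP     : [6, 6]
SWAP    : [6, 6]
STORE 1 : [6]
NEG     : [-6]
DUP     : [-6, -6]
SUB     : [0]
STORE 1 : []
LOAD 1  : [0]
DUP     : [0, 0]
LOAD 1  : [0, 0, 0]
LT      : [0, 0]
LT      : [0]

0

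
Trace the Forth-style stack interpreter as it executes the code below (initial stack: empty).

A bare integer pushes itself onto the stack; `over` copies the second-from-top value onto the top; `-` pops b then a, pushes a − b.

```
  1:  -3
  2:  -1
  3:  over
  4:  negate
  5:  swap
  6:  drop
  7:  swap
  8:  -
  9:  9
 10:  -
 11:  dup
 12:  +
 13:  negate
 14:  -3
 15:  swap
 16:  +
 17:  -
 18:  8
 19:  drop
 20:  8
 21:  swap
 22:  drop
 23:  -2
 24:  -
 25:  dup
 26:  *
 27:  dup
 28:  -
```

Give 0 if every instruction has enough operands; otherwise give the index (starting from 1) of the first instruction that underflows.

-3     → [-3]
-1     → [-3, -1]
over   → [-3, -1, -3]
negate → [-3, -1, 3]
swap   → [-3, 3, -1]
drop   → [-3, 3]
swap   → [3, -3]
-      → [6]
9      → [6, 9]
-      → [-3]
dup    → [-3, -3]
+      → [-6]
negate → [6]
-3     → [6, -3]
swap   → [-3, 6]
+      → [3]
-  — needs 2 operands, stack has 1 → underflow

17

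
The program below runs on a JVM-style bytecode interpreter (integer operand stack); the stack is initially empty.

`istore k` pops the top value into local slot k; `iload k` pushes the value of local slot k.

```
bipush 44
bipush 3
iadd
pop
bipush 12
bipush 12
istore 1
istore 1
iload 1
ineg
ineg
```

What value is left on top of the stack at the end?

bipush 44  44
bipush 3   44 3
iadd       47
pop        (empty)
bipush 12  12
bipush 12  12 12
istore 1   12
istore 1   (empty)
iload 1    12
ineg       -12
ineg       12

12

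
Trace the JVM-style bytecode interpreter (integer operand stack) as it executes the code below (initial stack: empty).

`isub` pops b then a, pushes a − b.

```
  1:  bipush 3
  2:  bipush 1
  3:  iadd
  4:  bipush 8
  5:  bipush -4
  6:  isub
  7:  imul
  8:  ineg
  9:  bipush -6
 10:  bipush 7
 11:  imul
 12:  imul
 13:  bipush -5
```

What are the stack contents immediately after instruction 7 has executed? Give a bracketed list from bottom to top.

[48]

bipush 3   [3]
bipush 1   [3, 1]
iadd       [4]
bipush 8   [4, 8]
bipush -4  [4, 8, -4]
isub       [4, 12]
imul       [48]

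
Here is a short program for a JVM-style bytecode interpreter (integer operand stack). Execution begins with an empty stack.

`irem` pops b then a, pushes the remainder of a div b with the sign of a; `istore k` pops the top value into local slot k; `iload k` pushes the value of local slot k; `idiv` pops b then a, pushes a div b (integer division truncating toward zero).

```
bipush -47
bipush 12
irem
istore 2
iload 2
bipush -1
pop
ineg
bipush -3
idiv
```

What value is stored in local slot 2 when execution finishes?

bipush -47 → -47
bipush 12  → -47 12
irem       → -11
istore 2   → (empty)
iload 2    → -11
bipush -1  → -11 -1
pop        → -11
ineg       → 11
bipush -3  → 11 -3
idiv       → -3

-11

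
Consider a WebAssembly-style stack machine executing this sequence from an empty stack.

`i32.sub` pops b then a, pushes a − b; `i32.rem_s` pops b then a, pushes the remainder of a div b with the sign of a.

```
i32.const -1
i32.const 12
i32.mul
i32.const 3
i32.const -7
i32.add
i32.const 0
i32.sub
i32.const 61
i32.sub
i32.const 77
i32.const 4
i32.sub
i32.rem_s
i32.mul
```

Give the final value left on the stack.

i32.const -1 : [-1]
i32.const 12 : [-1, 12]
i32.mul      : [-12]
i32.const 3  : [-12, 3]
i32.const -7 : [-12, 3, -7]
i32.add      : [-12, -4]
i32.const 0  : [-12, -4, 0]
i32.sub      : [-12, -4]
i32.const 61 : [-12, -4, 61]
i32.sub      : [-12, -65]
i32.const 77 : [-12, -65, 77]
i32.const 4  : [-12, -65, 77, 4]
i32.sub      : [-12, -65, 73]
i32.rem_s    : [-12, -65]
i32.mul      : [780]

780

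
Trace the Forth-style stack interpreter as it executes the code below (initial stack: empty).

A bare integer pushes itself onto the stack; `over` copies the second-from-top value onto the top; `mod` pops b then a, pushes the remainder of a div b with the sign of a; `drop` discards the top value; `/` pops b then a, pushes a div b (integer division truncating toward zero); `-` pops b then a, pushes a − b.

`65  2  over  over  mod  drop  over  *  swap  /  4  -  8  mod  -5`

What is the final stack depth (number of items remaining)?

65   : [65]
2    : [65, 2]
over : [65, 2, 65]
over : [65, 2, 65, 2]
mod  : [65, 2, 1]
drop : [65, 2]
over : [65, 2, 65]
*    : [65, 130]
swap : [130, 65]
/    : [2]
4    : [2, 4]
-    : [-2]
8    : [-2, 8]
mod  : [-2]
-5   : [-2, -5]

2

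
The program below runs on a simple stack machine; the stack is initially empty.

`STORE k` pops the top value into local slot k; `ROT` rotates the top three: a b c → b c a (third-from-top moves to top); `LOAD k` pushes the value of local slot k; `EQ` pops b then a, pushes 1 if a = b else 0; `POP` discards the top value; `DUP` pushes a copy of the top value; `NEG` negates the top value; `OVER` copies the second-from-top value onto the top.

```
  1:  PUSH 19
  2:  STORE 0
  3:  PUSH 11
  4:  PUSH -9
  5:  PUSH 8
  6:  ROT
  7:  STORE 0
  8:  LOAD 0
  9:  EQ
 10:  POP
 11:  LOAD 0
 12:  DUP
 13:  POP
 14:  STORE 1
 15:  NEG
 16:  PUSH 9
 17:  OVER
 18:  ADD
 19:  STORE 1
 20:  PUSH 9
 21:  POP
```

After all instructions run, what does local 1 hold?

PUSH 19 : 19
STORE 0 : (empty)
PUSH 11 : 11
PUSH -9 : 11 -9
PUSH 8  : 11 -9 8
ROT     : -9 8 11
STORE 0 : -9 8
LOAD 0  : -9 8 11
EQ      : -9 0
POP     : -9
LOAD 0  : -9 11
DUP     : -9 11 11
POP     : -9 11
STORE 1 : -9
NEG     : 9
PUSH 9  : 9 9
OVER    : 9 9 9
ADD     : 9 18
STORE 1 : 9
PUSH 9  : 9 9
POP     : 9

18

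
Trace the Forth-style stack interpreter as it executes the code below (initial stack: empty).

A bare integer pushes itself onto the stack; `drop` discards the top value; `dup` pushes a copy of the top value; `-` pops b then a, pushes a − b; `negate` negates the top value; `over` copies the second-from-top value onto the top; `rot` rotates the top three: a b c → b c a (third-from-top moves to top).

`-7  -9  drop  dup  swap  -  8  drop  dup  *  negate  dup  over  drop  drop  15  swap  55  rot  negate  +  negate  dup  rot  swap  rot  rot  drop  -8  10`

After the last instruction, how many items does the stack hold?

4

-7      -7
-9      -7 -9
drop    -7
dup     -7 -7
swap    -7 -7
-       0
8       0 8
drop    0
dup     0 0
*       0
negate  0
dup     0 0
over    0 0 0
drop    0 0
drop    0
15      0 15
swap    15 0
55      15 0 55
rot     0 55 15
negate  0 55 -15
+       0 40
negate  0 -40
dup     0 -40 -40
rot     -40 -40 0
swap    -40 0 -40
rot     0 -40 -40
rot     -40 -40 0
drop    -40 -40
-8      -40 -40 -8
10      -40 -40 -8 10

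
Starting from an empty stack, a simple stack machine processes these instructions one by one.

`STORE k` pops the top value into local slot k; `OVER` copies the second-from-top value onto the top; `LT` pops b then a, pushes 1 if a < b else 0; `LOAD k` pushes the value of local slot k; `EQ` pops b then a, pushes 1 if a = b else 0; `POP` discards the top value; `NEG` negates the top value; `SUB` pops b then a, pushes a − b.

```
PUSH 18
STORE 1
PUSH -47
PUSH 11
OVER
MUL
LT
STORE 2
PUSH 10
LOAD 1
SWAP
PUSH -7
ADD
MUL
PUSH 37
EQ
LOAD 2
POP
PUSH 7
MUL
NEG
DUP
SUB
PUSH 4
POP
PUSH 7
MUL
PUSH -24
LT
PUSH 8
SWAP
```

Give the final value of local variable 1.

PUSH 18   18
STORE 1   (empty)
PUSH -47  -47
PUSH 11   -47 11
OVER      -47 11 -47
MUL       -47 -517
LT        0
STORE 2   (empty)
PUSH 10   10
LOAD 1    10 18
SWAP      18 10
PUSH -7   18 10 -7
ADD       18 3
MUL       54
PUSH 37   54 37
EQ        0
LOAD 2    0 0
POP       0
PUSH 7    0 7
MUL       0
NEG       0
DUP       0 0
SUB       0
PUSH 4    0 4
POP       0
PUSH 7    0 7
MUL       0
PUSH -24  0 -24
LT        0
PUSH 8    0 8
SWAP      8 0

18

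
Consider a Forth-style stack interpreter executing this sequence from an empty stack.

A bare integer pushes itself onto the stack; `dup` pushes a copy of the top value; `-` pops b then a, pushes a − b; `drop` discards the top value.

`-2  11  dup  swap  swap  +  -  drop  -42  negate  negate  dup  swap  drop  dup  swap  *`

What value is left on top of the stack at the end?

-2     → [-2]
11     → [-2, 11]
dup    → [-2, 11, 11]
swap   → [-2, 11, 11]
swap   → [-2, 11, 11]
+      → [-2, 22]
-      → [-24]
drop   → []
-42    → [-42]
negate → [42]
negate → [-42]
dup    → [-42, -42]
swap   → [-42, -42]
drop   → [-42]
dup    → [-42, -42]
swap   → [-42, -42]
*      → [1764]

1764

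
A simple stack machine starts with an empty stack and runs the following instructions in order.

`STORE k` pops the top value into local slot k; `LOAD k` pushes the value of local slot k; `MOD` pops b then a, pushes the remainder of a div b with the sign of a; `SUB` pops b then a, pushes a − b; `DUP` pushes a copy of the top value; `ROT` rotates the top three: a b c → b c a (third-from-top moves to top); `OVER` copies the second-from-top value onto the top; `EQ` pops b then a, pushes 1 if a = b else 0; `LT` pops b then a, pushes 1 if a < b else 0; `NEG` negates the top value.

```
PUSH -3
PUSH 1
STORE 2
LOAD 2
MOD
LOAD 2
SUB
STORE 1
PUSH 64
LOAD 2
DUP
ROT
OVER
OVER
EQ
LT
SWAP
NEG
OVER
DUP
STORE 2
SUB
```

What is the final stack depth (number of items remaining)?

PUSH -3 -> -3
PUSH 1  -> -3 1
STORE 2 -> -3
LOAD 2  -> -3 1
MOD     -> 0
LOAD 2  -> 0 1
SUB     -> -1
STORE 1 -> (empty)
PUSH 64 -> 64
LOAD 2  -> 64 1
DUP     -> 64 1 1
ROT     -> 1 1 64
OVER    -> 1 1 64 1
OVER    -> 1 1 64 1 64
EQ      -> 1 1 64 0
LT      -> 1 1 0
SWAP    -> 1 0 1
NEG     -> 1 0 -1
OVER    -> 1 0 -1 0
DUP     -> 1 0 -1 0 0
STORE 2 -> 1 0 -1 0
SUB     -> 1 0 -1

3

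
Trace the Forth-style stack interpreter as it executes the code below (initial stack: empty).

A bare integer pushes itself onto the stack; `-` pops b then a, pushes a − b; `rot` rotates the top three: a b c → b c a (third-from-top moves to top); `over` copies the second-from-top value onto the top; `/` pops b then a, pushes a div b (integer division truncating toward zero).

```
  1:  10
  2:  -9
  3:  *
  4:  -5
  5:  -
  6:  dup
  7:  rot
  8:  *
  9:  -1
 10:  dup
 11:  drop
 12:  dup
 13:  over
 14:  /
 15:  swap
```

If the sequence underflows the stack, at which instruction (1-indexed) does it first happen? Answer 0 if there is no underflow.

7

10  -> [10]
-9  -> [10, -9]
*   -> [-90]
-5  -> [-90, -5]
-   -> [-85]
dup -> [-85, -85]
rot  — needs 3 operands, stack has 2 → underflow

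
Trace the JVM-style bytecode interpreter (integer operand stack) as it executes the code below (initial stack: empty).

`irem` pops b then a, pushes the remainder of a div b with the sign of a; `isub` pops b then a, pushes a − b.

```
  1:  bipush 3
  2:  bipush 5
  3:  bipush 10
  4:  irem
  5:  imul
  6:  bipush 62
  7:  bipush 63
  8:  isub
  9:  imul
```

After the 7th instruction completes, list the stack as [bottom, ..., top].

bipush 3   [3]
bipush 5   [3, 5]
bipush 10  [3, 5, 10]
irem       [3, 5]
imul       [15]
bipush 62  [15, 62]
bipush 63  [15, 62, 63]

[15, 62, 63]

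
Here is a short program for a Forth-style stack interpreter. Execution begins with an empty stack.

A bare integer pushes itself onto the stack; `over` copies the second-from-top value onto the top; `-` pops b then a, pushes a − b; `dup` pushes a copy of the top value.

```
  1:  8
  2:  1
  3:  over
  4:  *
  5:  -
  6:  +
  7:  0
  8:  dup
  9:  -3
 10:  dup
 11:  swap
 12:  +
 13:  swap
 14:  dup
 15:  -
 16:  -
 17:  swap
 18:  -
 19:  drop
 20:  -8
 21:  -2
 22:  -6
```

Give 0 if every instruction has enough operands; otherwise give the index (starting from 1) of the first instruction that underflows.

8    : [8]
1    : [8, 1]
over : [8, 1, 8]
*    : [8, 8]
-    : [0]
+  — needs 2 operands, stack has 1 → underflow

6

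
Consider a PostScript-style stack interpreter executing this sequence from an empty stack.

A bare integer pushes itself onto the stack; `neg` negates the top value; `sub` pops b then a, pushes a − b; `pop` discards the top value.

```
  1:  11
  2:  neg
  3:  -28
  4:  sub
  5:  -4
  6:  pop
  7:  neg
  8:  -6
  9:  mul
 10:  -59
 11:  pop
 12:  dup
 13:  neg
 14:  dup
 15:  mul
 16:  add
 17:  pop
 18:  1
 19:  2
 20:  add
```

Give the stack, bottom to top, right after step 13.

[102, -102]

11  : [11]
neg : [-11]
-28 : [-11, -28]
sub : [17]
-4  : [17, -4]
pop : [17]
neg : [-17]
-6  : [-17, -6]
mul : [102]
-59 : [102, -59]
pop : [102]
dup : [102, 102]
neg : [102, -102]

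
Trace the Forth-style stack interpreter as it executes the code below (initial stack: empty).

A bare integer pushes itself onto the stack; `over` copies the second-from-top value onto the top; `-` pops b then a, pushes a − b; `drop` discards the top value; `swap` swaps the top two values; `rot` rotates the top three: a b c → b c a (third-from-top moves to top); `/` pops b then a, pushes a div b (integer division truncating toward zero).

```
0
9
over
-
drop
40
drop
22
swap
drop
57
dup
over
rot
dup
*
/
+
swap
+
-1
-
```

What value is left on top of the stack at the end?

0    : [0]
9    : [0, 9]
over : [0, 9, 0]
-    : [0, 9]
drop : [0]
40   : [0, 40]
drop : [0]
22   : [0, 22]
swap : [22, 0]
drop : [22]
57   : [22, 57]
dup  : [22, 57, 57]
over : [22, 57, 57, 57]
rot  : [22, 57, 57, 57]
dup  : [22, 57, 57, 57, 57]
*    : [22, 57, 57, 3249]
/    : [22, 57, 0]
+    : [22, 57]
swap : [57, 22]
+    : [79]
-1   : [79, -1]
-    : [80]

80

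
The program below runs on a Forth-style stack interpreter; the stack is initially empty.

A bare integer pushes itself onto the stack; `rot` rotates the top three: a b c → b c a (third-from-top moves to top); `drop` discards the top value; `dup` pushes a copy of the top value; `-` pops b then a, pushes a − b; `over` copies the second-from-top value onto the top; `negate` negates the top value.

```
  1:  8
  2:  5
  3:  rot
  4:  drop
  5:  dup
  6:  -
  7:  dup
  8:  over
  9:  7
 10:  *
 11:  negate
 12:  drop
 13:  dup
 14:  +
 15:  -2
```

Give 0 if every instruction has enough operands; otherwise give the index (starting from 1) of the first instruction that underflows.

3

8  [8]
5  [8, 5]
rot  — needs 3 operands, stack has 2 → underflow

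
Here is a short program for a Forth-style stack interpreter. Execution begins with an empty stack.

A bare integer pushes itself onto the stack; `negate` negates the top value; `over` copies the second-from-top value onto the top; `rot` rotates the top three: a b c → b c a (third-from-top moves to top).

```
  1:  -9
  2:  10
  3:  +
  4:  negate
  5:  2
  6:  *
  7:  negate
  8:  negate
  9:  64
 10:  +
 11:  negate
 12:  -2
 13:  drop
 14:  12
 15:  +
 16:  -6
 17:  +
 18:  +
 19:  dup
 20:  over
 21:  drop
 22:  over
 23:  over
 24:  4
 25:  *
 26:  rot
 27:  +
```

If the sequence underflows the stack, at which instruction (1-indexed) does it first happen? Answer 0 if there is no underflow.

-9      -9
10      -9 10
+       1
negate  -1
2       -1 2
*       -2
negate  2
negate  -2
64      -2 64
+       62
negate  -62
-2      -62 -2
drop    -62
12      -62 12
+       -50
-6      -50 -6
+       -56
+  — needs 2 operands, stack has 1 → underflow

18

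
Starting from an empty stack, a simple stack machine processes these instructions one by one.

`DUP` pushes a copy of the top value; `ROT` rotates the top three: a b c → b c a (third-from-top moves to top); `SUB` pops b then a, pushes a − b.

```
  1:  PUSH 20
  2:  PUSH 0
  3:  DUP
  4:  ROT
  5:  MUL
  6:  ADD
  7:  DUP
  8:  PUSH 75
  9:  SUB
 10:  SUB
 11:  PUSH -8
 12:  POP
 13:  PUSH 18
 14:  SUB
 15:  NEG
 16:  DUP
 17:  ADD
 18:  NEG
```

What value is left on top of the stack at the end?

PUSH 20 -> 20
PUSH 0  -> 20 0
DUP     -> 20 0 0
ROT     -> 0 0 20
MUL     -> 0 0
ADD     -> 0
DUP     -> 0 0
PUSH 75 -> 0 0 75
SUB     -> 0 -75
SUB     -> 75
PUSH -8 -> 75 -8
POP     -> 75
PUSH 18 -> 75 18
SUB     -> 57
NEG     -> -57
DUP     -> -57 -57
ADD     -> -114
NEG     -> 114

114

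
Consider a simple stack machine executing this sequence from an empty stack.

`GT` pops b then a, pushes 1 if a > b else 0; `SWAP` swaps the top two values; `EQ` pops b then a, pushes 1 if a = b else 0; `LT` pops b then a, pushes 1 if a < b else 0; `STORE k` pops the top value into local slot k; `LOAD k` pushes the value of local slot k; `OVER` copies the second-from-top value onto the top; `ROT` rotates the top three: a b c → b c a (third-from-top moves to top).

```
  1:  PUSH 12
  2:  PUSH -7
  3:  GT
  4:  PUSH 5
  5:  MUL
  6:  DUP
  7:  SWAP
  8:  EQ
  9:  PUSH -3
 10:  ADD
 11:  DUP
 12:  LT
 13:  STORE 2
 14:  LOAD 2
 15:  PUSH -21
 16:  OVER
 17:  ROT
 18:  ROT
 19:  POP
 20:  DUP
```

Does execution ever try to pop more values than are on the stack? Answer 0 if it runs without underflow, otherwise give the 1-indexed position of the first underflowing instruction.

PUSH 12   12
PUSH -7   12 -7
GT        1
PUSH 5    1 5
MUL       5
DUP       5 5
SWAP      5 5
EQ        1
PUSH -3   1 -3
ADD       -2
DUP       -2 -2
LT        0
STORE 2   (empty)
LOAD 2    0
PUSH -21  0 -21
OVER      0 -21 0
ROT       -21 0 0
ROT       0 0 -21
POP       0 0
DUP       0 0 0

0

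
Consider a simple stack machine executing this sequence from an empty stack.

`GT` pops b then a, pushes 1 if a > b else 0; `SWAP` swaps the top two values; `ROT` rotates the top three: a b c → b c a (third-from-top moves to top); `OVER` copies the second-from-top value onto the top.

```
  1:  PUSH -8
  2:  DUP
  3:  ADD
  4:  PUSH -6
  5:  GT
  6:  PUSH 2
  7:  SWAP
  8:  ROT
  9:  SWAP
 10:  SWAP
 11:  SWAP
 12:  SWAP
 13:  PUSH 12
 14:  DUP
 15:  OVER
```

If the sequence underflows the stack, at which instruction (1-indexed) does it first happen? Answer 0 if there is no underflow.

PUSH -8 : [-8]
DUP     : [-8, -8]
ADD     : [-16]
PUSH -6 : [-16, -6]
GT      : [0]
PUSH 2  : [0, 2]
SWAP    : [2, 0]
ROT  — needs 3 operands, stack has 2 → underflow

8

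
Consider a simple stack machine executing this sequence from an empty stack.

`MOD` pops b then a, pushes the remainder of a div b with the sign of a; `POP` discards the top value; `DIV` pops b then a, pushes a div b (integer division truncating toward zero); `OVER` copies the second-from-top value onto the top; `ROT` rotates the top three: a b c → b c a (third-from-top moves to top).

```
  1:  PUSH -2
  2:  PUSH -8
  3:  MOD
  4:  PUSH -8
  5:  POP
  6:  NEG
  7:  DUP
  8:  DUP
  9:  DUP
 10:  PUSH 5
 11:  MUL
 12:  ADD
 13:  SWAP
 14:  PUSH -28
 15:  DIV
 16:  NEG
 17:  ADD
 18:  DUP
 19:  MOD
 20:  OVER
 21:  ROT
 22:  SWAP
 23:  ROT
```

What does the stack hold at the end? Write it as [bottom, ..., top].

PUSH -2   [-2]
PUSH -8   [-2, -8]
MOD       [-2]
PUSH -8   [-2, -8]
POP       [-2]
NEG       [2]
DUP       [2, 2]
DUP       [2, 2, 2]
DUP       [2, 2, 2, 2]
PUSH 5    [2, 2, 2, 2, 5]
MUL       [2, 2, 2, 10]
ADD       [2, 2, 12]
SWAP      [2, 12, 2]
PUSH -28  [2, 12, 2, -28]
DIV       [2, 12, 0]
NEG       [2, 12, 0]
ADD       [2, 12]
DUP       [2, 12, 12]
MOD       [2, 0]
OVER      [2, 0, 2]
ROT       [0, 2, 2]
SWAP      [0, 2, 2]
ROT       [2, 2, 0]

[2, 2, 0]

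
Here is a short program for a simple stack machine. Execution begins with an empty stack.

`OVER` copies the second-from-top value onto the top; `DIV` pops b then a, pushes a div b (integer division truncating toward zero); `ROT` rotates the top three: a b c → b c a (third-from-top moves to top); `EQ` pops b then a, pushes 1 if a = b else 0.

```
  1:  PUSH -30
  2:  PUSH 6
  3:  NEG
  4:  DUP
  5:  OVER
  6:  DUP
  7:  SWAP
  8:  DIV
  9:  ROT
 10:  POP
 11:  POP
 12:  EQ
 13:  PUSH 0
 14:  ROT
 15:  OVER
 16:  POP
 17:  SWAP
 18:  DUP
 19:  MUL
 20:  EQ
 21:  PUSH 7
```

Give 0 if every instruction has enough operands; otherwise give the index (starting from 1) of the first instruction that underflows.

PUSH -30 : -30
PUSH 6   : -30 6
NEG      : -30 -6
DUP      : -30 -6 -6
OVER     : -30 -6 -6 -6
DUP      : -30 -6 -6 -6 -6
SWAP     : -30 -6 -6 -6 -6
DIV      : -30 -6 -6 1
ROT      : -30 -6 1 -6
POP      : -30 -6 1
POP      : -30 -6
EQ       : 0
PUSH 0   : 0 0
ROT  — needs 3 operands, stack has 2 → underflow

14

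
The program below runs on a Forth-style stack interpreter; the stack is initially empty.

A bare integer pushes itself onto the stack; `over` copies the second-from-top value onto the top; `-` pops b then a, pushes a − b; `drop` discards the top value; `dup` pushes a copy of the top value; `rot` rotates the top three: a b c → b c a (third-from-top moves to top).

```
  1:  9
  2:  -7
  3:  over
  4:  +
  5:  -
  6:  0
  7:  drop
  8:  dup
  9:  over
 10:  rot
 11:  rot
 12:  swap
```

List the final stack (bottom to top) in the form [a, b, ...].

[7, 7, 7]

9    → 9
-7   → 9 -7
over → 9 -7 9
+    → 9 2
-    → 7
0    → 7 0
drop → 7
dup  → 7 7
over → 7 7 7
rot  → 7 7 7
rot  → 7 7 7
swap → 7 7 7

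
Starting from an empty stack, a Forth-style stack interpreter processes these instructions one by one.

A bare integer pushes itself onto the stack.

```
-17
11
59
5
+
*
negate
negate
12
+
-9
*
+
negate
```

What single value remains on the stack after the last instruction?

6461

-17    → [-17]
11     → [-17, 11]
59     → [-17, 11, 59]
5      → [-17, 11, 59, 5]
+      → [-17, 11, 64]
*      → [-17, 704]
negate → [-17, -704]
negate → [-17, 704]
12     → [-17, 704, 12]
+      → [-17, 716]
-9     → [-17, 716, -9]
*      → [-17, -6444]
+      → [-6461]
negate → [6461]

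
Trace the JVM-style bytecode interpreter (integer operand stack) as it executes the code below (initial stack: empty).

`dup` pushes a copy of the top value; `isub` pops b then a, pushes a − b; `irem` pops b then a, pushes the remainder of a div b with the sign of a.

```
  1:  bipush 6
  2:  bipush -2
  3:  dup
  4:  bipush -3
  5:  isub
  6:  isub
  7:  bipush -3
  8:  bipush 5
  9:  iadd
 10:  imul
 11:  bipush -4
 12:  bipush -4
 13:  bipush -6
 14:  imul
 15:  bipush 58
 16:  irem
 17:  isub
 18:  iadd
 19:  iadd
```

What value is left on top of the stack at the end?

-28

bipush 6  : 6
bipush -2 : 6 -2
dup       : 6 -2 -2
bipush -3 : 6 -2 -2 -3
isub      : 6 -2 1
isub      : 6 -3
bipush -3 : 6 -3 -3
bipush 5  : 6 -3 -3 5
iadd      : 6 -3 2
imul      : 6 -6
bipush -4 : 6 -6 -4
bipush -4 : 6 -6 -4 -4
bipush -6 : 6 -6 -4 -4 -6
imul      : 6 -6 -4 24
bipush 58 : 6 -6 -4 24 58
irem      : 6 -6 -4 24
isub      : 6 -6 -28
iadd      : 6 -34
iadd      : -28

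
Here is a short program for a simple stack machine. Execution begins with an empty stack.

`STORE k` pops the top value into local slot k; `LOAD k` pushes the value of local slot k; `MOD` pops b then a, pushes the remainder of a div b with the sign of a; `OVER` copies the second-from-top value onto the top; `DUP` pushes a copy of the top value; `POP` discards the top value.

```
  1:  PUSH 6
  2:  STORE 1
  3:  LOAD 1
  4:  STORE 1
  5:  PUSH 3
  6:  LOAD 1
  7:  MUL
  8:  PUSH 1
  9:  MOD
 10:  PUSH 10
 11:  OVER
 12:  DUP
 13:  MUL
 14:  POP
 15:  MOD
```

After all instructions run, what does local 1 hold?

PUSH 6  : [6]
STORE 1 : []
LOAD 1  : [6]
STORE 1 : []
PUSH 3  : [3]
LOAD 1  : [3, 6]
MUL     : [18]
PUSH 1  : [18, 1]
MOD     : [0]
PUSH 10 : [0, 10]
OVER    : [0, 10, 0]
DUP     : [0, 10, 0, 0]
MUL     : [0, 10, 0]
POP     : [0, 10]
MOD     : [0]

6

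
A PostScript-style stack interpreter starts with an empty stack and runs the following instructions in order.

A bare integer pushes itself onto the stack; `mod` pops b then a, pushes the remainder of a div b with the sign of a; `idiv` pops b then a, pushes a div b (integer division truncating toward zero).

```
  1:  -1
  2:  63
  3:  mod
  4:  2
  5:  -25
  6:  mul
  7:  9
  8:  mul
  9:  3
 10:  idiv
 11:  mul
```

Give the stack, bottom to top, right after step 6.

-1  : -1
63  : -1 63
mod : -1
2   : -1 2
-25 : -1 2 -25
mul : -1 -50

[-1, -50]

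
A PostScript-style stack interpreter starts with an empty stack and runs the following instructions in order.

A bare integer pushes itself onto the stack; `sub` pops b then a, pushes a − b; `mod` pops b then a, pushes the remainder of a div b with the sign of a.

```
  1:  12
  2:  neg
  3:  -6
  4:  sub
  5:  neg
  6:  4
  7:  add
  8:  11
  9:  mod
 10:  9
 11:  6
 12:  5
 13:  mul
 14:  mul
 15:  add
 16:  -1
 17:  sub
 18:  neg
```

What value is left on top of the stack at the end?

12   12
neg  -12
-6   -12 -6
sub  -6
neg  6
4    6 4
add  10
11   10 11
mod  10
9    10 9
6    10 9 6
5    10 9 6 5
mul  10 9 30
mul  10 270
add  280
-1   280 -1
sub  281
neg  -281

-281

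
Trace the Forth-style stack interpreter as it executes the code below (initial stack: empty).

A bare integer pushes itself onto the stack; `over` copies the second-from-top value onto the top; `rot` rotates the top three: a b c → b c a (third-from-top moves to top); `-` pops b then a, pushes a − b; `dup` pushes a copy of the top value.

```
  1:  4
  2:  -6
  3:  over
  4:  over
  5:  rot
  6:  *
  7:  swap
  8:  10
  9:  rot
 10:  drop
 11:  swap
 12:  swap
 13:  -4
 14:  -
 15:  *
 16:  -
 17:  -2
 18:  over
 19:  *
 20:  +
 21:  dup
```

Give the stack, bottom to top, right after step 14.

[4, 4, 14]

4     4
-6    4 -6
over  4 -6 4
over  4 -6 4 -6
rot   4 4 -6 -6
*     4 4 36
swap  4 36 4
10    4 36 4 10
rot   4 4 10 36
drop  4 4 10
swap  4 10 4
swap  4 4 10
-4    4 4 10 -4
-     4 4 14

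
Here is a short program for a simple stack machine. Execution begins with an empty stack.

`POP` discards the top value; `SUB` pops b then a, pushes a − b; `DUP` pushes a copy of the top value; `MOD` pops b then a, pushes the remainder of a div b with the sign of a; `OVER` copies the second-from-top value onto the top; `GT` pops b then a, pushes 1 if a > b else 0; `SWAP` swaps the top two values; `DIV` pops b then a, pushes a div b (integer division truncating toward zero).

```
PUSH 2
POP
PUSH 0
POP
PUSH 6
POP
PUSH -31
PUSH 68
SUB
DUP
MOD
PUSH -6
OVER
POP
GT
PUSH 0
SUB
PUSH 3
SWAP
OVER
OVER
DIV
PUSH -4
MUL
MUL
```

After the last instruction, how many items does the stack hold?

2

PUSH 2    [2]
POP       []
PUSH 0    [0]
POP       []
PUSH 6    [6]
POP       []
PUSH -31  [-31]
PUSH 68   [-31, 68]
SUB       [-99]
DUP       [-99, -99]
MOD       [0]
PUSH -6   [0, -6]
OVER      [0, -6, 0]
POP       [0, -6]
GT        [1]
PUSH 0    [1, 0]
SUB       [1]
PUSH 3    [1, 3]
SWAP      [3, 1]
OVER      [3, 1, 3]
OVER      [3, 1, 3, 1]
DIV       [3, 1, 3]
PUSH -4   [3, 1, 3, -4]
MUL       [3, 1, -12]
MUL       [3, -12]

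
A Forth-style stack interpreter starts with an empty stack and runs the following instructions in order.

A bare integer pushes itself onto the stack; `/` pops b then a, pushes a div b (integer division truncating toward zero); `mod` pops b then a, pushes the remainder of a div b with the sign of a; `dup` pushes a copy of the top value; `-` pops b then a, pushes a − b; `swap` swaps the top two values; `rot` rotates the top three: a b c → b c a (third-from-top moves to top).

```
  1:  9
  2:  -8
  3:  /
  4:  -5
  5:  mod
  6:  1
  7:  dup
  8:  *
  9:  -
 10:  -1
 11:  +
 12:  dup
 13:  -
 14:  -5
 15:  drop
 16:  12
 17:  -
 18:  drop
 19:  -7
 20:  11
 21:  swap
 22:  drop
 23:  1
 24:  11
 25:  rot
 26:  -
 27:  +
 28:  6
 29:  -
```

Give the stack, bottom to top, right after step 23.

9    → [9]
-8   → [9, -8]
/    → [-1]
-5   → [-1, -5]
mod  → [-1]
1    → [-1, 1]
dup  → [-1, 1, 1]
*    → [-1, 1]
-    → [-2]
-1   → [-2, -1]
+    → [-3]
dup  → [-3, -3]
-    → [0]
-5   → [0, -5]
drop → [0]
12   → [0, 12]
-    → [-12]
drop → []
-7   → [-7]
11   → [-7, 11]
swap → [11, -7]
drop → [11]
1    → [11, 1]

[11, 1]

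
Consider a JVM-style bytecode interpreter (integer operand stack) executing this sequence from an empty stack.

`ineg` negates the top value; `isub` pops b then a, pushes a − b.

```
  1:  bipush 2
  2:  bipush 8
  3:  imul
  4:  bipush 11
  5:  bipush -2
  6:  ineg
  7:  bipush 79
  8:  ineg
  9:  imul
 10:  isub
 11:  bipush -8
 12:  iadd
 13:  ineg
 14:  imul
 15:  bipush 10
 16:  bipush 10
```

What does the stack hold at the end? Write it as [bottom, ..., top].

[-2576, 10, 10]

bipush 2  : [2]
bipush 8  : [2, 8]
imul      : [16]
bipush 11 : [16, 11]
bipush -2 : [16, 11, -2]
ineg      : [16, 11, 2]
bipush 79 : [16, 11, 2, 79]
ineg      : [16, 11, 2, -79]
imul      : [16, 11, -158]
isub      : [16, 169]
bipush -8 : [16, 169, -8]
iadd      : [16, 161]
ineg      : [16, -161]
imul      : [-2576]
bipush 10 : [-2576, 10]
bipush 10 : [-2576, 10, 10]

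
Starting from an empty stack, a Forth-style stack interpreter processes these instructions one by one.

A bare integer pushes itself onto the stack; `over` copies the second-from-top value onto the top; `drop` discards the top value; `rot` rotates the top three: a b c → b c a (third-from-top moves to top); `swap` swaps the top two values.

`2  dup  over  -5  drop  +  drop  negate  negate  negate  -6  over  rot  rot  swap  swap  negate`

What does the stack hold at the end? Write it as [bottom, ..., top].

2      -> 2
dup    -> 2 2
over   -> 2 2 2
-5     -> 2 2 2 -5
drop   -> 2 2 2
+      -> 2 4
drop   -> 2
negate -> -2
negate -> 2
negate -> -2
-6     -> -2 -6
over   -> -2 -6 -2
rot    -> -6 -2 -2
rot    -> -2 -2 -6
swap   -> -2 -6 -2
swap   -> -2 -2 -6
negate -> -2 -2 6

[-2, -2, 6]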